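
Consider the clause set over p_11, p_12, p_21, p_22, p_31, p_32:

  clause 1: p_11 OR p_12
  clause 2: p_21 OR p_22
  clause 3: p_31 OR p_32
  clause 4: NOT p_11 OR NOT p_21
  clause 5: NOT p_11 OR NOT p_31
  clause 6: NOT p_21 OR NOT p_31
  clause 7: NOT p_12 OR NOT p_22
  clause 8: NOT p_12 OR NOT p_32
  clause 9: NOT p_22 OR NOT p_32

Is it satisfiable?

No, unsatisfiable

Case p_11 = true:
From the singleton clause (NOT p_21), p_21 = false.
From the singleton clause (p_22), p_22 = true.
From the singleton clause (NOT p_31), p_31 = false.
From the singleton clause (p_32), p_32 = true.
But (NOT p_32) is also a unit clause — contradiction.
Undo p_11 and try p_11 = false.
From the singleton clause (p_12), p_12 = true.
From the singleton clause (NOT p_22), p_22 = false.
From the singleton clause (p_21), p_21 = true.
From the singleton clause (NOT p_31), p_31 = false.
From the singleton clause (p_32), p_32 = true.
But (NOT p_32) is also a unit clause — contradiction.
Either choice for p_11 ends in contradiction.
No assignment satisfies every clause.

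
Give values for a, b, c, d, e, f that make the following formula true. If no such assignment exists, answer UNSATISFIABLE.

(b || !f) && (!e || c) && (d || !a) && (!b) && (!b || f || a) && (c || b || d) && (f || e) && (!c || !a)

a ↦ false; b ↦ false; c ↦ true; d ↦ true; e ↦ true; f ↦ false

Unit clause (!b) forces b = false.
Unit clause (!f) forces f = false.
Unit clause (e) forces e = true.
Unit clause (c) forces c = true.
Unit clause (!a) forces a = false.
No clause remains; d is free.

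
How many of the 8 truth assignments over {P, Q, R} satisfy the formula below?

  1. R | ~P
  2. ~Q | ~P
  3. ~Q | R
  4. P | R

3

There are 2^3 = 8 truth assignments over (P, Q, R).
Split on R. With R = 1, the clauses containing R are satisfied and ~R drops from the rest; 3 of the 2^2 = 4 assignments to the other variables satisfy what remains.
With R = 0, by the same count on the reduced clause set, 0 assignments work.
Total: 3 + 0 = 3.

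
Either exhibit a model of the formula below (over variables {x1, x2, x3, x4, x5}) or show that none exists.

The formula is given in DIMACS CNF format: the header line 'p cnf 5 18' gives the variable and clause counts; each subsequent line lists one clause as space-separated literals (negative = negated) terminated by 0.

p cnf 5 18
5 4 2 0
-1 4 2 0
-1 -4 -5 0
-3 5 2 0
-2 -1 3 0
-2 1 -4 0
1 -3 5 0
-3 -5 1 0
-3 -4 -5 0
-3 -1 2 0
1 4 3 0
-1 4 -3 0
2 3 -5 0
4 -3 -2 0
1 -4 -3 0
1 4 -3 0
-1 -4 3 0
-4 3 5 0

x1: True, x2: True, x3: True, x4: True, x5: False

Branch on x5: set x5 = False.
Branch on x4: set x4 = True.
Unit clause (x3) forces x3 = True.
Unit clause (x2) forces x2 = True.
Unit clause (x1) forces x1 = True.
Every clause now holds.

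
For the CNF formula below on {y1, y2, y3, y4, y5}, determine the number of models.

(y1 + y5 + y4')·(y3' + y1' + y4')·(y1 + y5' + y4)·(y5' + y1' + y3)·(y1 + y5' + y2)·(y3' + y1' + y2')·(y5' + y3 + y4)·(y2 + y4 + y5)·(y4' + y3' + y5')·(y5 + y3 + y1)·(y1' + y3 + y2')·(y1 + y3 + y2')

3

There are 2^5 = 32 truth assignments over (y1, y2, y3, y4, y5).
Split on y4. With y4 = 1, the clauses containing y4 are satisfied and y4' drops from the rest; 1 of the 2^4 = 16 assignments to the other variables satisfy what remains.
With y4 = 0, by the same count on the reduced clause set, 2 assignments work.
(One model: y1=F, y2=T, y3=T, y4=F, y5=F.)
Total: 1 + 2 = 3.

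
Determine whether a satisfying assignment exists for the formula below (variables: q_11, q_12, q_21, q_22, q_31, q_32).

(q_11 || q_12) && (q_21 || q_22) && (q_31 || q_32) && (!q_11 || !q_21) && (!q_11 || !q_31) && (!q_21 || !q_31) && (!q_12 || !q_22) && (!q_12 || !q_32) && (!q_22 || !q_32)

No

Branch on q_11: set q_11 = true.
The clause (!q_21) is unit, so q_21 = false.
The clause (q_22) is unit, so q_22 = true.
The clause (!q_31) is unit, so q_31 = false.
The clause (q_32) is unit, so q_32 = true.
But (!q_32) is also a unit clause — contradiction.
Undo q_11 and try q_11 = false.
The clause (q_12) is unit, so q_12 = true.
The clause (!q_22) is unit, so q_22 = false.
The clause (q_21) is unit, so q_21 = true.
The clause (!q_31) is unit, so q_31 = false.
The clause (q_32) is unit, so q_32 = true.
But (!q_32) is also a unit clause — contradiction.
Either choice for q_11 ends in contradiction.
No assignment satisfies every clause.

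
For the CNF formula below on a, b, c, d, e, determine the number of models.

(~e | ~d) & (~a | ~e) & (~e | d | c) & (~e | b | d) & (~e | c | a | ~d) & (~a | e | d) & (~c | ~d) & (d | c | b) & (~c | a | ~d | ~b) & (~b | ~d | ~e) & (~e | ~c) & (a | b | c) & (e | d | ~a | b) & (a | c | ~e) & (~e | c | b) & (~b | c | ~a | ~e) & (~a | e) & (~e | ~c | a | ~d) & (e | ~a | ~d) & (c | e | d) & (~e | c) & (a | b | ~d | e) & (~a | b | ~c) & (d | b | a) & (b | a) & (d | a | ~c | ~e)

There are 2^5 = 32 truth assignments over (a, b, c, d, e).
Split on e. With e = 1, the clauses containing e are satisfied and ~e drops from the rest; 0 of the 2^4 = 16 assignments to the other variables satisfy what remains.
With e = 0, by the same count on the reduced clause set, 2 assignments work.
Total: 0 + 2 = 2.

2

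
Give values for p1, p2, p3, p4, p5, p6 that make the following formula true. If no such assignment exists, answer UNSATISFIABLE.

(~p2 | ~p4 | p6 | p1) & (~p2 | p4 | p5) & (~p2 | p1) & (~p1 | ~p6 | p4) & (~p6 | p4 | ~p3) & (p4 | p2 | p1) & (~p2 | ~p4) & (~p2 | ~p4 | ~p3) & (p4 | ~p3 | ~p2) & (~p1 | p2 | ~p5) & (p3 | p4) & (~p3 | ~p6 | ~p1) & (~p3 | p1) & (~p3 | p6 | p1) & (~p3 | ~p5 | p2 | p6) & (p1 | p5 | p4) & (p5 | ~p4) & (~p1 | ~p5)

Try p2 = 0.
Try p4 = 0.
Unit clause (p1) forces p1 = 1.
Unit clause (~p6) forces p6 = 0.
Unit clause (~p5) forces p5 = 0.
Unit clause (p3) forces p3 = 1.
Every clause now holds.

p1=1,  p2=0,  p3=1,  p4=0,  p5=0,  p6=0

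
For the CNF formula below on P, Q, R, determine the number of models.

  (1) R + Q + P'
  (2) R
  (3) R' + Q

2

There are 2^3 = 8 truth assignments over (P, Q, R).
Check each against the 3 clauses (columns in the order P, Q, R):
  F F F  ✗ fails (R)
  F F T  ✗ fails (R' + Q)
  F T F  ✗ fails (R)
  F T T  ✓ satisfies all
  T F F  ✗ fails (R + Q + P')
  T F T  ✗ fails (R' + Q)
  T T F  ✗ fails (R)
  T T T  ✓ satisfies all
2 of the 8 rows are models.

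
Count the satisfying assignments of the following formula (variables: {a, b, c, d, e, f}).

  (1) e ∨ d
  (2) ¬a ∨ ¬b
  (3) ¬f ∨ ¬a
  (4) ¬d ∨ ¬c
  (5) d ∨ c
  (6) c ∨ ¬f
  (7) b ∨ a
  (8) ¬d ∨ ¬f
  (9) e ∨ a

6

There are 2^6 = 64 truth assignments over (a, b, c, d, e, f).
Split on f. With f = True, the clauses containing f are satisfied and ¬f drops from the rest; 1 of the 2^5 = 32 assignments to the other variables satisfy what remains.
With f = False, by the same count on the reduced clause set, 5 assignments work.
(One model: a=F, b=T, c=F, d=T, e=T, f=F.)
Total: 1 + 5 = 6.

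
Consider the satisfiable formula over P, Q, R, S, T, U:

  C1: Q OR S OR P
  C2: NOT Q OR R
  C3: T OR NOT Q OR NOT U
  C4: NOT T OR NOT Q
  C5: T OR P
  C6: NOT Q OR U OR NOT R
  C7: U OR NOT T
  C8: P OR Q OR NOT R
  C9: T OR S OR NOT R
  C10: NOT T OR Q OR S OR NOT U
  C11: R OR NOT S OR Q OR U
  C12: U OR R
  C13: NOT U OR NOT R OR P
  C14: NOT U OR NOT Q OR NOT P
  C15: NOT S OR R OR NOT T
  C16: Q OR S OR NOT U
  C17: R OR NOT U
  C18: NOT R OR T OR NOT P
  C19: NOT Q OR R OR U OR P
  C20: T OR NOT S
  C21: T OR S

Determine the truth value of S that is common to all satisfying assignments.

True

Suppose S = false.
(T) alone gives T = true.
(NOT Q) alone gives Q = false.
(P) alone gives P = true.
(U) alone gives U = true.
That conflicts with the unit clause (NOT U).
So every satisfying assignment has S = True.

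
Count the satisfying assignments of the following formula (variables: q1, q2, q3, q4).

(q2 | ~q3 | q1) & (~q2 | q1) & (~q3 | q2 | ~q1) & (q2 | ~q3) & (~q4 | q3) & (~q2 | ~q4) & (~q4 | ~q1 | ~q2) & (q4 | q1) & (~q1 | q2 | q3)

There are 2^4 = 16 truth assignments over (q1, q2, q3, q4).
Check each against the 9 clauses (columns in the order q1, q2, q3, q4):
  F F F F  ✗ fails (q4 | q1)
  F F F T  ✗ fails (~q4 | q3)
  F F T F  ✗ fails (q2 | ~q3 | q1)
  F F T T  ✗ fails (q2 | ~q3 | q1)
  F T F F  ✗ fails (~q2 | q1)
  F T F T  ✗ fails (~q2 | q1)
  F T T F  ✗ fails (~q2 | q1)
  F T T T  ✗ fails (~q2 | q1)
  T F F F  ✗ fails (~q1 | q2 | q3)
  T F F T  ✗ fails (~q4 | q3)
  T F T F  ✗ fails (~q3 | q2 | ~q1)
  T F T T  ✗ fails (~q3 | q2 | ~q1)
  T T F F  ✓ satisfies all
  T T F T  ✗ fails (~q4 | q3)
  T T T F  ✓ satisfies all
  T T T T  ✗ fails (~q2 | ~q4)
2 of the 16 rows are models.

2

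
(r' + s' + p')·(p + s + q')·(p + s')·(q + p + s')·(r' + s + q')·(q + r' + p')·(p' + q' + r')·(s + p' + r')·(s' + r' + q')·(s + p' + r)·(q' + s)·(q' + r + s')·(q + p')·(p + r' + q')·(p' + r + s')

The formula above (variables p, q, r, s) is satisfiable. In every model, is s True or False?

Suppose s = 1.
From the singleton clause (p), p = 1.
From the singleton clause (r'), r = 0.
Now (r) is unsatisfied and unit — conflict.
So every satisfying assignment has s = False.

False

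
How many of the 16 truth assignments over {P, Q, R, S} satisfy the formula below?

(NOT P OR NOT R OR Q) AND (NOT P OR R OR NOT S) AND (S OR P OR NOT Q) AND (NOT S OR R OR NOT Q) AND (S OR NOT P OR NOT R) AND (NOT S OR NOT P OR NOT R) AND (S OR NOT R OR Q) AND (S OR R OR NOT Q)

There are 2^4 = 16 truth assignments over (P, Q, R, S).
Check each against the 8 clauses (columns in the order P, Q, R, S):
  F F F F  ✓ satisfies all
  F F F T  ✓ satisfies all
  F F T F  ✗ fails (S OR NOT R OR Q)
  F F T T  ✓ satisfies all
  F T F F  ✗ fails (S OR P OR NOT Q)
  F T F T  ✗ fails (NOT S OR R OR NOT Q)
  F T T F  ✗ fails (S OR P OR NOT Q)
  F T T T  ✓ satisfies all
  T F F F  ✓ satisfies all
  T F F T  ✗ fails (NOT P OR R OR NOT S)
  T F T F  ✗ fails (NOT P OR NOT R OR Q)
  T F T T  ✗ fails (NOT P OR NOT R OR Q)
  T T F F  ✗ fails (S OR R OR NOT Q)
  T T F T  ✗ fails (NOT P OR R OR NOT S)
  T T T F  ✗ fails (S OR NOT P OR NOT R)
  T T T T  ✗ fails (NOT S OR NOT P OR NOT R)
5 of the 16 rows are models.

5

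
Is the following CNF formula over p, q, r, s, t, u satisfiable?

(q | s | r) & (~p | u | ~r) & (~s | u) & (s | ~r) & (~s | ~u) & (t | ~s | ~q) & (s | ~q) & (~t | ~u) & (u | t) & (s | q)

No

Branch on s: set s = 0.
The clause (~r) is unit, so r = 0.
The clause (q) is unit, so q = 1.
Now (~q) is unsatisfied and unit — conflict.
That branch fails; take s = 1 instead.
The clause (u) is unit, so u = 1.
Now (~u) is unsatisfied and unit — conflict.
Both values of s lead to a conflict.
No assignment satisfies every clause.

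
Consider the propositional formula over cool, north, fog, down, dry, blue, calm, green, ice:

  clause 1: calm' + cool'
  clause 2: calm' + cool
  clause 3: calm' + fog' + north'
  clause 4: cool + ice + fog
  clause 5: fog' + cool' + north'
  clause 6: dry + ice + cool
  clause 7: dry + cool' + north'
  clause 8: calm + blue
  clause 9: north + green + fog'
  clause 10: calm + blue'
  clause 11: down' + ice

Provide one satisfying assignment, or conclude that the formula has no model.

Branch on calm: set calm = 0.
From the singleton clause (blue), blue = 1.
Now (blue') is unsatisfied and unit — conflict.
So calm must be the other value — set calm = 1.
From the singleton clause (cool'), cool = 0.
Now (cool) is unsatisfied and unit — conflict.
Neither calm = 1 nor calm = 0 works.

UNSATISFIABLE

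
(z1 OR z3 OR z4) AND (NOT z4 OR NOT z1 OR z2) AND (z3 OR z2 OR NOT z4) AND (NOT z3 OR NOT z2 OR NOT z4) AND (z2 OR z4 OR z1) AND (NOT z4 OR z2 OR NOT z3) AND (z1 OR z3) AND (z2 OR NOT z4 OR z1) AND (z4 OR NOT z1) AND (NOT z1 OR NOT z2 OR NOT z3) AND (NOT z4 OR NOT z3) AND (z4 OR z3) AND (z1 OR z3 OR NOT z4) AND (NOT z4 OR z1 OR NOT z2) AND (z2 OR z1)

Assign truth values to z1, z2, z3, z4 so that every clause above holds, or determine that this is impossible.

Try z1 = true.
The clause (z4) is unit, so z4 = true.
The clause (z2) is unit, so z2 = true.
The clause (NOT z3) is unit, so z3 = false.
This assignment satisfies each clause.

z1=true,  z2=true,  z3=false,  z4=true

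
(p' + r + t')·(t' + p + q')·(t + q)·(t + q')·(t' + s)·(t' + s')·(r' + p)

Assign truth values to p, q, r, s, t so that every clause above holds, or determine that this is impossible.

Case t = 1:
The clause (s) is unit, so s = 1.
But (s') is also a unit clause — contradiction.
Backtrack on t: now try t = 0.
The clause (q) is unit, so q = 1.
But (q') is also a unit clause — contradiction.
Neither t = 1 nor t = 0 works.

UNSATISFIABLE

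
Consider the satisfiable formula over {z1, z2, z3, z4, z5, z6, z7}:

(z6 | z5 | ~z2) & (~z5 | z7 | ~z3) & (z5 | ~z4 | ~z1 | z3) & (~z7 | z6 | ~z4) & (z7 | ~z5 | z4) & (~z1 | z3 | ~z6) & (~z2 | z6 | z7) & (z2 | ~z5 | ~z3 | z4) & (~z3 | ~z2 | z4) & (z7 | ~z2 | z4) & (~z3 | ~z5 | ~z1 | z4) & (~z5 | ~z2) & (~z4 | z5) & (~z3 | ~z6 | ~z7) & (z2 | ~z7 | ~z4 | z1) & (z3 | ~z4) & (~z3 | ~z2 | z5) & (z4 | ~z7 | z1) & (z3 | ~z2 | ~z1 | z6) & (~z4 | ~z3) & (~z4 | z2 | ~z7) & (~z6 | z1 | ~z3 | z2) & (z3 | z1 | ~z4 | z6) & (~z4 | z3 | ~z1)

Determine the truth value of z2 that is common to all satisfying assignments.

False

Suppose z2 = 1.
From the singleton clause (~z5), z5 = 0.
From the singleton clause (z6), z6 = 1.
From the singleton clause (~z4), z4 = 0.
From the singleton clause (~z3), z3 = 0.
From the singleton clause (~z1), z1 = 0.
From the singleton clause (z7), z7 = 1.
But (~z7) is also a unit clause — contradiction.
So every satisfying assignment has z2 = False.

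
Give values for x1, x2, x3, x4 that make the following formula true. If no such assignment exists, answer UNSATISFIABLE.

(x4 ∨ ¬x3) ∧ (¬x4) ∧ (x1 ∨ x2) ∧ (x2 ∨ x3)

x1 ↦ True; x2 ↦ True; x3 ↦ False; x4 ↦ False

The clause (¬x4) is unit, so x4 = False.
The clause (¬x3) is unit, so x3 = False.
The clause (x2) is unit, so x2 = True.
All clauses hold; x1 can take either value.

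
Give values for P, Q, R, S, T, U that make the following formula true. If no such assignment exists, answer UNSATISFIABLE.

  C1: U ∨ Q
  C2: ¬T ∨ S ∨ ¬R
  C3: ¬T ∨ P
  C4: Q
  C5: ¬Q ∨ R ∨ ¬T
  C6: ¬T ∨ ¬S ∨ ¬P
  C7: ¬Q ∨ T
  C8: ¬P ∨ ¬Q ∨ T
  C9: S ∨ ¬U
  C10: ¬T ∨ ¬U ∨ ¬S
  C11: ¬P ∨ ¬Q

UNSATISFIABLE

Unit clause (Q) forces Q = True.
Unit clause (T) forces T = True.
Unit clause (P) forces P = True.
Now (¬P) is unsatisfied and unit — conflict.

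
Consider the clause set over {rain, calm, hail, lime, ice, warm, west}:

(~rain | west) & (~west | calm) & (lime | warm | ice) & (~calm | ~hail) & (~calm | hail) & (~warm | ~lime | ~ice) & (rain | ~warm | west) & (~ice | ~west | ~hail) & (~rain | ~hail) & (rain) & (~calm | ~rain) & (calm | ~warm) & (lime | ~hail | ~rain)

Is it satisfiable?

Unit clause (rain) forces rain = 1.
Unit clause (west) forces west = 1.
Unit clause (calm) forces calm = 1.
Now (~calm) is unsatisfied and unit — conflict.
No assignment satisfies every clause.

No, unsatisfiable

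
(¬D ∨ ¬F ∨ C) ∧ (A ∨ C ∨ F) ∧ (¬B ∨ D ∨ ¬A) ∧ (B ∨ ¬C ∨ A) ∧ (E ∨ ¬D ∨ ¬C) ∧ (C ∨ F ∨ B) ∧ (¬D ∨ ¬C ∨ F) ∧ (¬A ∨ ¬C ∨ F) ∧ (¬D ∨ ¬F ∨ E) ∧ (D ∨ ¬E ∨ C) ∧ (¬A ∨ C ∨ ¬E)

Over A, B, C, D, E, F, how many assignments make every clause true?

There are 2^6 = 64 truth assignments over (A, B, C, D, E, F).
Split on A. With A = True, the clauses containing A are satisfied and ¬A drops from the rest; 6 of the 2^5 = 32 assignments to the other variables satisfy what remains.
With A = False, by the same count on the reduced clause set, 7 assignments work.
Total: 6 + 7 = 13.

13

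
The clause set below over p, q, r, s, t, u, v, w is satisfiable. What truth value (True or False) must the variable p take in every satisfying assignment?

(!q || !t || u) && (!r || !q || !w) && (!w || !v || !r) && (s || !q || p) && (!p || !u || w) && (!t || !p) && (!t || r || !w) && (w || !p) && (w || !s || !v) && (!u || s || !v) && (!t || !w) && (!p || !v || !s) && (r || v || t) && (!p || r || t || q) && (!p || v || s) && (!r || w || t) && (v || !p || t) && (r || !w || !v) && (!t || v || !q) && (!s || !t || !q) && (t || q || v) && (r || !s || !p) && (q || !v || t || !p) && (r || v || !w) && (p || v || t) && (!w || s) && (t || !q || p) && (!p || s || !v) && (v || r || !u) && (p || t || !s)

False

Suppose p = true.
Unit clause (!t) forces t = false.
Unit clause (w) forces w = true.
Unit clause (v) forces v = true.
Unit clause (!r) forces r = false.
Now (r) is unsatisfied and unit — conflict.
So every satisfying assignment has p = False.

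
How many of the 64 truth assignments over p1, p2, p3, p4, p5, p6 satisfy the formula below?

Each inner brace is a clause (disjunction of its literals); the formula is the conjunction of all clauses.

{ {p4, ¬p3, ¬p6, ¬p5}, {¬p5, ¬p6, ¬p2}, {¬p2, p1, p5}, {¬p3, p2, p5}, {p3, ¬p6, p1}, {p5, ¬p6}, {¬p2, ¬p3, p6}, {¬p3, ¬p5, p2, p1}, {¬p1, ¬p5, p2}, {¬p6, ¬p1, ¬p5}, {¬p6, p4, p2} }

12

There are 2^6 = 64 truth assignments over (p1, p2, p3, p4, p5, p6).
Split on p6. With p6 = True, the clauses containing p6 are satisfied and ¬p6 drops from the rest; 0 of the 2^5 = 32 assignments to the other variables satisfy what remains.
With p6 = False, by the same count on the reduced clause set, 12 assignments work.
(One model: p1=F, p2=F, p3=F, p4=F, p5=F, p6=F.)
Total: 0 + 12 = 12.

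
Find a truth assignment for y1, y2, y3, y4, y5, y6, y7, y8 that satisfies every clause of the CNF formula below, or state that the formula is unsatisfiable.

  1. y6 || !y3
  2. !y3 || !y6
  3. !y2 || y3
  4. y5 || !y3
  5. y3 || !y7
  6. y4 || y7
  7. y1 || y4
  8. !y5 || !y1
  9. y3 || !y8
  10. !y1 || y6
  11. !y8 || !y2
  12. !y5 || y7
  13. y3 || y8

UNSATISFIABLE

Try y6 = true.
Unit clause (!y3) forces y3 = false.
Unit clause (!y2) forces y2 = false.
Unit clause (!y7) forces y7 = false.
Unit clause (y4) forces y4 = true.
Unit clause (!y8) forces y8 = false.
But (y8) is also a unit clause — contradiction.
Backtrack on y6: now try y6 = false.
Unit clause (!y3) forces y3 = false.
Unit clause (!y2) forces y2 = false.
Unit clause (!y7) forces y7 = false.
Unit clause (y4) forces y4 = true.
Unit clause (!y8) forces y8 = false.
But (y8) is also a unit clause — contradiction.
Both values of y6 lead to a conflict.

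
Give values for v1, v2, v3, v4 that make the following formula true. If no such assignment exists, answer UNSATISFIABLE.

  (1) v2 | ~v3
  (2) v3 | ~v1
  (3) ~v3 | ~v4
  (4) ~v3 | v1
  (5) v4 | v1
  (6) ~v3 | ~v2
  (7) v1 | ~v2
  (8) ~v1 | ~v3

v1=0,  v2=0,  v3=0,  v4=1

Suppose v2 = 0.
Unit clause (~v3) forces v3 = 0.
Unit clause (~v1) forces v1 = 0.
Unit clause (v4) forces v4 = 1.
This assignment satisfies each clause.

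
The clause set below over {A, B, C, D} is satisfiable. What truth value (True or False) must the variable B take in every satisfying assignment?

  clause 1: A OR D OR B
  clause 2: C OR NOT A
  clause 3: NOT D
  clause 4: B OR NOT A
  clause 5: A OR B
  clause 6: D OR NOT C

True

Suppose B = false.
From the singleton clause (NOT D), D = false.
From the singleton clause (A), A = true.
That conflicts with the unit clause (NOT A).
So every satisfying assignment has B = True.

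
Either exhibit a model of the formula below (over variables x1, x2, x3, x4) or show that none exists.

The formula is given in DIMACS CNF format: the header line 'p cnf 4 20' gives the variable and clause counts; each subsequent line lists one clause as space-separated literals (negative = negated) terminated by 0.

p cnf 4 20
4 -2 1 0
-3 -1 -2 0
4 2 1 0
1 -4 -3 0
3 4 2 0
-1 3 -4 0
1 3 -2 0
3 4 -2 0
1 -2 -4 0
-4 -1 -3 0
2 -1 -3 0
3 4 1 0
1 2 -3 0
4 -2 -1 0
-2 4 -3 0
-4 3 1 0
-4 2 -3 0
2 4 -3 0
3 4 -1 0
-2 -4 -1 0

UNSATISFIABLE

Case x4 = True:
Case x1 = True:
From the singleton clause (x3), x3 = True.
But (¬x3) is also a unit clause — contradiction.
Undo x1 and try x1 = False.
From the singleton clause (¬x3), x3 = False.
But (x3) is also a unit clause — contradiction.
Both values of x1 lead to a conflict.
Undo x4 and try x4 = False.
Case x2 = False:
From the singleton clause (x1), x1 = True.
From the singleton clause (x3), x3 = True.
But (¬x3) is also a unit clause — contradiction.
Undo x2 and try x2 = True.
From the singleton clause (x1), x1 = True.
But (¬x1) is also a unit clause — contradiction.
Both values of x2 lead to a conflict.
Both values of x4 lead to a conflict.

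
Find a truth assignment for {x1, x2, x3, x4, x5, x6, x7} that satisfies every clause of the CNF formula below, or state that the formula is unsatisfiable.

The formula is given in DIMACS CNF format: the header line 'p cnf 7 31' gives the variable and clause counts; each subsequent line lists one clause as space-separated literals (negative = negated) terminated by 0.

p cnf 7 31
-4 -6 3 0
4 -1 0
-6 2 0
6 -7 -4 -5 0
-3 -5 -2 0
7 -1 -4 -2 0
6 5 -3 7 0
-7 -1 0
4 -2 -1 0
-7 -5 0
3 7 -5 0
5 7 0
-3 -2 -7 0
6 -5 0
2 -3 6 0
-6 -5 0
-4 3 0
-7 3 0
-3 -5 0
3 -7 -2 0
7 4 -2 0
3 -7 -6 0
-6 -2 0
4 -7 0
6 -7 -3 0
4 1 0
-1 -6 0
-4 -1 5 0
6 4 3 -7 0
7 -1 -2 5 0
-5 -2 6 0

Suppose x4 = True.
The clause (x3) is unit, so x3 = True.
The clause (¬x5) is unit, so x5 = False.
The clause (x7) is unit, so x7 = True.
The clause (¬x1) is unit, so x1 = False.
The clause (¬x2) is unit, so x2 = False.
The clause (¬x6) is unit, so x6 = False.
Now (x6) is unsatisfied and unit — conflict.
Backtrack on x4: now try x4 = False.
The clause (¬x1) is unit, so x1 = False.
Now (x1) is unsatisfied and unit — conflict.
Both values of x4 lead to a conflict.

UNSATISFIABLE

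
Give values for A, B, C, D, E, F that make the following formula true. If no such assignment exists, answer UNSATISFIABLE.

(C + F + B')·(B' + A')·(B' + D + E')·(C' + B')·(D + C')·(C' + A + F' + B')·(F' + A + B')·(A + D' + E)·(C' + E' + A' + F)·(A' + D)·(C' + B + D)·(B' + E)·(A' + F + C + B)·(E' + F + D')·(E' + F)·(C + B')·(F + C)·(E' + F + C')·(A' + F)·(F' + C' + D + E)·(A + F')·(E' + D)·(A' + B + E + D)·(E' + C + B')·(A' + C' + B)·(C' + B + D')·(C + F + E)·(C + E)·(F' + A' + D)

Try B = 0.
Try D = 1.
The clause (C') is unit, so C = 0.
The clause (F) is unit, so F = 1.
The clause (A) is unit, so A = 1.
The clause (E) is unit, so E = 1.
This assignment satisfies each clause.

A ↦ 1; B ↦ 0; C ↦ 0; D ↦ 1; E ↦ 1; F ↦ 1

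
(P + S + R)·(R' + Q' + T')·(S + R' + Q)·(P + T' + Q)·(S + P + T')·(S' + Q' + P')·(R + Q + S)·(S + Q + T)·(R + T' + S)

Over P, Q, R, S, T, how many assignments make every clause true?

There are 2^5 = 32 truth assignments over (P, Q, R, S, T).
Split on R. With R = 1, the clauses containing R are satisfied and R' drops from the rest; 6 of the 2^4 = 16 assignments to the other variables satisfy what remains.
With R = 0, by the same count on the reduced clause set, 6 assignments work.
(One model: P=F, Q=F, R=F, S=T, T=F.)
Total: 6 + 6 = 12.

12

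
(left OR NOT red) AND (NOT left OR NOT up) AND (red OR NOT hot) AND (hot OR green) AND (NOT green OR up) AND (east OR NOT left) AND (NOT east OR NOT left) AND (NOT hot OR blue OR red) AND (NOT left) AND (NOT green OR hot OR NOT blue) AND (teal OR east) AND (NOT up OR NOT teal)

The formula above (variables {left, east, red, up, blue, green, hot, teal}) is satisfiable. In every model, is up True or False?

True

Suppose up = false.
From the singleton clause (NOT green), green = false.
From the singleton clause (hot), hot = true.
From the singleton clause (red), red = true.
From the singleton clause (left), left = true.
That conflicts with the unit clause (NOT left).
So every satisfying assignment has up = True.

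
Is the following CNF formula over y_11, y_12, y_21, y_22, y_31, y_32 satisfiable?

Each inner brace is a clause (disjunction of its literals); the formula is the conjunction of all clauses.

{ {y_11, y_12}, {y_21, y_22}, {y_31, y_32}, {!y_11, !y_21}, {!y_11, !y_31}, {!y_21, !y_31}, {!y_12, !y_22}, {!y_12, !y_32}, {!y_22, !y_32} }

Unsatisfiable

Suppose y_11 = true.
(!y_21) alone gives y_21 = false.
(y_22) alone gives y_22 = true.
(!y_31) alone gives y_31 = false.
(y_32) alone gives y_32 = true.
But (!y_32) is also a unit clause — contradiction.
Backtrack on y_11: now try y_11 = false.
(y_12) alone gives y_12 = true.
(!y_22) alone gives y_22 = false.
(y_21) alone gives y_21 = true.
(!y_31) alone gives y_31 = false.
(y_32) alone gives y_32 = true.
But (!y_32) is also a unit clause — contradiction.
Neither y_11 = true nor y_11 = false works.
No assignment satisfies every clause.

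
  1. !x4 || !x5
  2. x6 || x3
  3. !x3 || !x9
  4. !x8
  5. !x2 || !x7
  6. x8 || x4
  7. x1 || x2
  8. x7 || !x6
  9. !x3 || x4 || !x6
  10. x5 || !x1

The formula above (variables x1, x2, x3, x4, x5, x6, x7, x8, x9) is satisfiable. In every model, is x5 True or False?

Suppose x5 = true.
(!x4) alone gives x4 = false.
(!x8) alone gives x8 = false.
That conflicts with the unit clause (x8).
So every satisfying assignment has x5 = False.

False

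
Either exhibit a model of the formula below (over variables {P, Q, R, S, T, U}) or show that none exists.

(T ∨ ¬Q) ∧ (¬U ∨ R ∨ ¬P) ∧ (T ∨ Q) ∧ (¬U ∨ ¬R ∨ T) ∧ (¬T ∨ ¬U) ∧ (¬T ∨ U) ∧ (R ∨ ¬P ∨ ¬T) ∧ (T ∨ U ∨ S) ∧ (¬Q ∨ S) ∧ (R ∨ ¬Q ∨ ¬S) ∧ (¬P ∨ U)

UNSATISFIABLE

Case T = True:
(¬U) alone gives U = False.
But (U) is also a unit clause — contradiction.
Backtrack on T: now try T = False.
(¬Q) alone gives Q = False.
But (Q) is also a unit clause — contradiction.
Either choice for T ends in contradiction.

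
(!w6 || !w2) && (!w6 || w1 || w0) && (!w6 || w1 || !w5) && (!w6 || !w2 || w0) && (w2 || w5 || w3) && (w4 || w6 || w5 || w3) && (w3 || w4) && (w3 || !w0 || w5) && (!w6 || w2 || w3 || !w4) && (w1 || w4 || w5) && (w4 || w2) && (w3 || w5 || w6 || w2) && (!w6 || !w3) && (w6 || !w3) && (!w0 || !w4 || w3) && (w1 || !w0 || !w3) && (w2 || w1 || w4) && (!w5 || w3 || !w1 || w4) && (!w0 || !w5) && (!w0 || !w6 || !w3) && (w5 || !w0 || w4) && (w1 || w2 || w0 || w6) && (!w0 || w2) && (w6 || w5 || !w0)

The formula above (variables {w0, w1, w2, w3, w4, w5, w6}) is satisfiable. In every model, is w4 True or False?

True

Suppose w4 = false.
The clause (w3) is unit, so w3 = true.
The clause (w2) is unit, so w2 = true.
The clause (!w6) is unit, so w6 = false.
Now (w6) is unsatisfied and unit — conflict.
So every satisfying assignment has w4 = True.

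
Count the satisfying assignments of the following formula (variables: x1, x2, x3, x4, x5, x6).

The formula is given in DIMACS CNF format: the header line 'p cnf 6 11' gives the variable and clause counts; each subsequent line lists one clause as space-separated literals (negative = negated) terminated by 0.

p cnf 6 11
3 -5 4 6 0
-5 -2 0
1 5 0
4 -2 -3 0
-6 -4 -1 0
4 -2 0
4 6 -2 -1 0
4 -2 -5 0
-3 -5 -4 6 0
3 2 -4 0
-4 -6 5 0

There are 2^6 = 64 truth assignments over (x1, x2, x3, x4, x5, x6).
Split on x2. With x2 = True, the clauses containing x2 are satisfied and ¬x2 drops from the rest; 2 of the 2^5 = 32 assignments to the other variables satisfy what remains.
With x2 = False, by the same count on the reduced clause set, 12 assignments work.
(One model: x1=F, x2=F, x3=F, x4=F, x5=T, x6=T.)
Total: 2 + 12 = 14.

14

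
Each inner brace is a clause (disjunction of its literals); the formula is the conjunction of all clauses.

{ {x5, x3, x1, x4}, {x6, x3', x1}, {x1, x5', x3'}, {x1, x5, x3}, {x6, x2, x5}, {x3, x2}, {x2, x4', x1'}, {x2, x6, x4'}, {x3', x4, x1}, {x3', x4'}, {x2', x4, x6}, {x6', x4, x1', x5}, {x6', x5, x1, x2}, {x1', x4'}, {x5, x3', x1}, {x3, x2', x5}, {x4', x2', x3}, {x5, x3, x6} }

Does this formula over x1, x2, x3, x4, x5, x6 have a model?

Yes, satisfiable

Case x3 = 0:
Unit clause (x2) forces x2 = 1.
Unit clause (x5) forces x5 = 1.
Unit clause (x4') forces x4 = 0.
Unit clause (x6) forces x6 = 1.
No clause remains; x1 is free.
A satisfying assignment: x1 ↦ 1; x2 ↦ 1; x3 ↦ 0; x4 ↦ 0; x5 ↦ 1; x6 ↦ 1.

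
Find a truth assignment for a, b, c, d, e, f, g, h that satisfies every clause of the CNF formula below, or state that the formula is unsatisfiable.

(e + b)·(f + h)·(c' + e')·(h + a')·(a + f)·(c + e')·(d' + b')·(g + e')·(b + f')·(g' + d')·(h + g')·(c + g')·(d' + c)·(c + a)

a: 1; b: 1; c: 1; d: 0; e: 0; f: 0; g: 1; h: 1

Suppose e = 0.
The clause (b) is unit, so b = 1.
The clause (d') is unit, so d = 0.
Suppose f = 0.
The clause (h) is unit, so h = 1.
The clause (a) is unit, so a = 1.
Suppose c = 1.
No clause remains; g is free.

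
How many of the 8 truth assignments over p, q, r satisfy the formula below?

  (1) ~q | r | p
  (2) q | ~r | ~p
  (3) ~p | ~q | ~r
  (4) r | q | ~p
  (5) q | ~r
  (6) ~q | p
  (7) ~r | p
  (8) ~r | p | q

2

There are 2^3 = 8 truth assignments over (p, q, r).
Split on q. With q = 1, the clauses containing q are satisfied and ~q drops from the rest; 1 of the 2^2 = 4 assignments to the other variables satisfy what remains.
With q = 0, by the same count on the reduced clause set, 1 assignment works.
(One model: p=F, q=F, r=F.)
Total: 1 + 1 = 2.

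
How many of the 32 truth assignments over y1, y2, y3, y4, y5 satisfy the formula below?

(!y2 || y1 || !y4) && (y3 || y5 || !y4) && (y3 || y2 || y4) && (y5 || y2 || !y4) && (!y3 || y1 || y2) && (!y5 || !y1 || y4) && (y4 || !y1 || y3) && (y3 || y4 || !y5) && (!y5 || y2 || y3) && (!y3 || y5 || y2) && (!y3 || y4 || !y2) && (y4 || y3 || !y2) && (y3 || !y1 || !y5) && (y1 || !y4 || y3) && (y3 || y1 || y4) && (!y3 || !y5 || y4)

3

There are 2^5 = 32 truth assignments over (y1, y2, y3, y4, y5).
Split on y3. With y3 = true, the clauses containing y3 are satisfied and !y3 drops from the rest; 3 of the 2^4 = 16 assignments to the other variables satisfy what remains.
With y3 = false, by the same count on the reduced clause set, 0 assignments work.
(One model: y1=T, y2=F, y3=T, y4=T, y5=T.)
Total: 3 + 0 = 3.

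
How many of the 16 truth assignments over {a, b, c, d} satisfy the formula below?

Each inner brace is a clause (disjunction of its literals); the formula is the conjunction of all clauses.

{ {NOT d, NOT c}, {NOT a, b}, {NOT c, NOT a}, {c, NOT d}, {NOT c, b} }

There are 2^4 = 16 truth assignments over (a, b, c, d).
Split on a. With a = true, the clauses containing a are satisfied and NOT a drops from the rest; 1 of the 2^3 = 8 assignments to the other variables satisfy what remains.
With a = false, by the same count on the reduced clause set, 3 assignments work.
Total: 1 + 3 = 4.

4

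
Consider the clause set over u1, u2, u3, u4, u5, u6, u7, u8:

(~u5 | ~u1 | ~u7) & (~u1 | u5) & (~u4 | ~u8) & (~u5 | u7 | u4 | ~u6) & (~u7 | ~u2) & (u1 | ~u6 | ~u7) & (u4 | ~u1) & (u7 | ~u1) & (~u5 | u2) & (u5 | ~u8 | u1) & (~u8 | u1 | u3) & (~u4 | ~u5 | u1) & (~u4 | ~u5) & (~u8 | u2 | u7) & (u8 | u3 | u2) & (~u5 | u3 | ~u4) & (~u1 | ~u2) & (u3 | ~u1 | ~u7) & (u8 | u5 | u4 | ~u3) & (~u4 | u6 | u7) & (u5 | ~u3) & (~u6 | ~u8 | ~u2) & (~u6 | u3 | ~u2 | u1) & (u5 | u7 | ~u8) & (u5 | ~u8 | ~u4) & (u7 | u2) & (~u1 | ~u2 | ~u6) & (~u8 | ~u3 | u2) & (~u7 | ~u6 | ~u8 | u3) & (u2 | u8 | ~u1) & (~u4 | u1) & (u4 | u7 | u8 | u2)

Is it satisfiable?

Yes

Suppose u1 = 0.
From the singleton clause (~u4), u4 = 0.
Suppose u7 = 0.
From the singleton clause (u2), u2 = 1.
Suppose u5 = 1.
From the singleton clause (~u6), u6 = 0.
Suppose u8 = 0.
No clause remains; u3 is free.
A satisfying assignment: u1=0,  u2=1,  u3=1,  u4=0,  u5=1,  u6=0,  u7=0,  u8=0.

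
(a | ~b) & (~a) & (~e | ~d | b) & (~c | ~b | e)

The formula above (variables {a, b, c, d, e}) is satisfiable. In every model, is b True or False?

Suppose b = 1.
Unit clause (a) forces a = 1.
Now (~a) is unsatisfied and unit — conflict.
So every satisfying assignment has b = False.

False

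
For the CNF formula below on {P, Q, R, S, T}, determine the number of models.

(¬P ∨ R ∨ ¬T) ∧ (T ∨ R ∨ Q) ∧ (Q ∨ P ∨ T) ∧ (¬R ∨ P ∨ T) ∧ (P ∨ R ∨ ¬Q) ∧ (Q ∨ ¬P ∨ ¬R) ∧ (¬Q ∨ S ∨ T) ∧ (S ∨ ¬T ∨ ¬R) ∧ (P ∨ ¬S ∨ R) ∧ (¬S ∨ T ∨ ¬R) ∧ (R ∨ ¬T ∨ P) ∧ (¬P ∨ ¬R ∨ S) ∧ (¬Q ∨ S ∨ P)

There are 2^5 = 32 truth assignments over (P, Q, R, S, T).
Split on S. With S = True, the clauses containing S are satisfied and ¬S drops from the rest; 4 of the 2^4 = 16 assignments to the other variables satisfy what remains.
With S = False, by the same count on the reduced clause set, 0 assignments work.
(One model: P=F, Q=F, R=T, S=T, T=T.)
Total: 4 + 0 = 4.

4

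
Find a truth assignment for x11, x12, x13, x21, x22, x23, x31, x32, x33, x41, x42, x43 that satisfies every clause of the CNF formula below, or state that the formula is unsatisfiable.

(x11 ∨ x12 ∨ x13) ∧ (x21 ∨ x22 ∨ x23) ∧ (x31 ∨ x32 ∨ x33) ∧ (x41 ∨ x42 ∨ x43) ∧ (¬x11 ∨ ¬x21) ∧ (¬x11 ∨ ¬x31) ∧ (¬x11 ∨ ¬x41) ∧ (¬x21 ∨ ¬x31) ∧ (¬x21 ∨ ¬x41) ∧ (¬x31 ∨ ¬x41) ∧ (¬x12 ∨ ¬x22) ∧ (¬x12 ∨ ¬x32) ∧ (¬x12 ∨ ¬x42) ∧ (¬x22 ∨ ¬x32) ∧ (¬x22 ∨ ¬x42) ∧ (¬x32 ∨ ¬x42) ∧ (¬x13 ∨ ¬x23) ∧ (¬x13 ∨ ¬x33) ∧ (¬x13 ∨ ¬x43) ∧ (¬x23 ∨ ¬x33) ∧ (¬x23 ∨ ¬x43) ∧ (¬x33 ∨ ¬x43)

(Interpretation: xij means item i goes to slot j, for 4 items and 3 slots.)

Case x11 = False:
Case x12 = True:
(¬x22) alone gives x22 = False.
(¬x32) alone gives x32 = False.
(¬x42) alone gives x42 = False.
Case x21 = True:
(¬x31) alone gives x31 = False.
(x33) alone gives x33 = True.
(¬x41) alone gives x41 = False.
(x43) alone gives x43 = True.
That conflicts with the unit clause (¬x43).
Backtrack on x21: now try x21 = False.
(x23) alone gives x23 = True.
(¬x13) alone gives x13 = False.
(¬x33) alone gives x33 = False.
(x31) alone gives x31 = True.
(¬x41) alone gives x41 = False.
(x43) alone gives x43 = True.
That conflicts with the unit clause (¬x43).
Both values of x21 lead to a conflict.
Backtrack on x12: now try x12 = False.
(x13) alone gives x13 = True.
(¬x23) alone gives x23 = False.
(¬x33) alone gives x33 = False.
(¬x43) alone gives x43 = False.
Case x21 = True:
(¬x31) alone gives x31 = False.
(x32) alone gives x32 = True.
(¬x41) alone gives x41 = False.
(x42) alone gives x42 = True.
That conflicts with the unit clause (¬x42).
Backtrack on x21: now try x21 = False.
(x22) alone gives x22 = True.
(¬x32) alone gives x32 = False.
(x31) alone gives x31 = True.
(¬x41) alone gives x41 = False.
(x42) alone gives x42 = True.
That conflicts with the unit clause (¬x42).
Both values of x21 lead to a conflict.
Both values of x12 lead to a conflict.
Backtrack on x11: now try x11 = True.
(¬x21) alone gives x21 = False.
(¬x31) alone gives x31 = False.
(¬x41) alone gives x41 = False.
Case x22 = True:
(¬x12) alone gives x12 = False.
(¬x32) alone gives x32 = False.
(x33) alone gives x33 = True.
(¬x42) alone gives x42 = False.
(x43) alone gives x43 = True.
That conflicts with the unit clause (¬x43).
Backtrack on x22: now try x22 = False.
(x23) alone gives x23 = True.
(¬x13) alone gives x13 = False.
(¬x33) alone gives x33 = False.
(x32) alone gives x32 = True.
(¬x12) alone gives x12 = False.
(¬x42) alone gives x42 = False.
(x43) alone gives x43 = True.
That conflicts with the unit clause (¬x43).
Both values of x22 lead to a conflict.
Both values of x11 lead to a conflict.

UNSATISFIABLE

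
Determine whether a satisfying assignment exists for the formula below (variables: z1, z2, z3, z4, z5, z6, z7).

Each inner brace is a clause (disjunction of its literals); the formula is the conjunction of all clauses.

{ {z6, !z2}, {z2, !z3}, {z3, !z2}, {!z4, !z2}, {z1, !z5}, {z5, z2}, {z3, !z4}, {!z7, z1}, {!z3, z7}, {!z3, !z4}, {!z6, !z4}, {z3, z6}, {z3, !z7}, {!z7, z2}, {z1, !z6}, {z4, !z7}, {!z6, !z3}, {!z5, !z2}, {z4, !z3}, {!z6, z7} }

No

Case z6 = true:
The clause (!z4) is unit, so z4 = false.
The clause (z1) is unit, so z1 = true.
The clause (!z7) is unit, so z7 = false.
But (z7) is also a unit clause — contradiction.
Backtrack on z6: now try z6 = false.
The clause (!z2) is unit, so z2 = false.
The clause (!z3) is unit, so z3 = false.
But (z3) is also a unit clause — contradiction.
Both values of z6 lead to a conflict.
No assignment satisfies every clause.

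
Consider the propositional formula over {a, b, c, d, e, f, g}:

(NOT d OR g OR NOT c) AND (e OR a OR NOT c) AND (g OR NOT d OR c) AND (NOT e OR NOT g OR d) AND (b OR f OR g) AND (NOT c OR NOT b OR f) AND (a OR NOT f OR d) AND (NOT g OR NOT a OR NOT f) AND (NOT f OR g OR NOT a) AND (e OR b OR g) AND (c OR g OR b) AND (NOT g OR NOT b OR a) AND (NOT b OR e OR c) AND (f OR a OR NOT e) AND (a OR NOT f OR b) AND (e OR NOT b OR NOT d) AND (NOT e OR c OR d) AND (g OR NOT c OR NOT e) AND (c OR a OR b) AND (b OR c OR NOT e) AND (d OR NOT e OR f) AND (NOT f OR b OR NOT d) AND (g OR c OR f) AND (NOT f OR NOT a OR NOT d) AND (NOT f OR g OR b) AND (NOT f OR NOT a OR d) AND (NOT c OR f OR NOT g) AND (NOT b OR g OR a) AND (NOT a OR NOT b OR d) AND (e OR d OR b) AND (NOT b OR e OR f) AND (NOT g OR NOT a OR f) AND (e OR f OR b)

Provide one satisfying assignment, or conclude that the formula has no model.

Suppose d = false.
Suppose e = false.
From the singleton clause (b), b = true.
From the singleton clause (c), c = true.
From the singleton clause (a), a = true.
Now (NOT a) is unsatisfied and unit — conflict.
Undo e and try e = true.
From the singleton clause (NOT g), g = false.
From the singleton clause (c), c = true.
Now (NOT c) is unsatisfied and unit — conflict.
Either choice for e ends in contradiction.
Undo d and try d = true.
Suppose g = true.
Suppose a = false.
From the singleton clause (NOT b), b = false.
From the singleton clause (NOT f), f = false.
From the singleton clause (NOT e), e = false.
Now (e) is unsatisfied and unit — conflict.
Undo a and try a = true.
From the singleton clause (NOT f), f = false.
Now (f) is unsatisfied and unit — conflict.
Either choice for a ends in contradiction.
Undo g and try g = false.
From the singleton clause (NOT c), c = false.
Now (c) is unsatisfied and unit — conflict.
Either choice for g ends in contradiction.
Either choice for d ends in contradiction.

UNSATISFIABLE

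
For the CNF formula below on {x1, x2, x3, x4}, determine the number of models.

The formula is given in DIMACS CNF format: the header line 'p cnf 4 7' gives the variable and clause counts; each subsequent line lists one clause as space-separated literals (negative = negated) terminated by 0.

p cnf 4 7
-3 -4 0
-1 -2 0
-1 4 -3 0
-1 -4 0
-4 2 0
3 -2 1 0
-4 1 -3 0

There are 2^4 = 16 truth assignments over (x1, x2, x3, x4).
Check each against the 7 clauses (columns in the order x1, x2, x3, x4):
  F F F F  ✓ satisfies all
  F F F T  ✗ fails (¬x4 ∨ x2)
  F F T F  ✓ satisfies all
  F F T T  ✗ fails (¬x3 ∨ ¬x4)
  F T F F  ✗ fails (x3 ∨ ¬x2 ∨ x1)
  F T F T  ✗ fails (x3 ∨ ¬x2 ∨ x1)
  F T T F  ✓ satisfies all
  F T T T  ✗ fails (¬x3 ∨ ¬x4)
  T F F F  ✓ satisfies all
  T F F T  ✗ fails (¬x1 ∨ ¬x4)
  T F T F  ✗ fails (¬x1 ∨ x4 ∨ ¬x3)
  T F T T  ✗ fails (¬x3 ∨ ¬x4)
  T T F F  ✗ fails (¬x1 ∨ ¬x2)
  T T F T  ✗ fails (¬x1 ∨ ¬x2)
  T T T F  ✗ fails (¬x1 ∨ ¬x2)
  T T T T  ✗ fails (¬x3 ∨ ¬x4)
4 of the 16 rows are models.

4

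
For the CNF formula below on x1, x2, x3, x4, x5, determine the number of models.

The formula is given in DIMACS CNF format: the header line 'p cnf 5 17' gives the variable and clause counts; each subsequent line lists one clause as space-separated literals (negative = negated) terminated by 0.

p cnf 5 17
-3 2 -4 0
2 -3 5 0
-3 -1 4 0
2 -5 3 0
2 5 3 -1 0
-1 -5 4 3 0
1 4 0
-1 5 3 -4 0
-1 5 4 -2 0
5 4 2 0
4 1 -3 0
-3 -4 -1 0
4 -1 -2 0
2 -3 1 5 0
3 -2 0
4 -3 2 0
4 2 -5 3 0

There are 2^5 = 32 truth assignments over (x1, x2, x3, x4, x5).
Split on x4. With x4 = True, the clauses containing x4 are satisfied and ¬x4 drops from the rest; 3 of the 2^4 = 16 assignments to the other variables satisfy what remains.
With x4 = False, by the same count on the reduced clause set, 0 assignments work.
(One model: x1=F, x2=F, x3=F, x4=T, x5=F.)
Total: 3 + 0 = 3.

3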